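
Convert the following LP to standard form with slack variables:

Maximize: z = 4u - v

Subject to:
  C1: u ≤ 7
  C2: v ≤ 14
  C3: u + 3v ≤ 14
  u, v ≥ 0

max z = 4u - v

s.t.
  u + s1 = 7
  v + s2 = 14
  u + 3v + s3 = 14
  u, v, s1, s2, s3 ≥ 0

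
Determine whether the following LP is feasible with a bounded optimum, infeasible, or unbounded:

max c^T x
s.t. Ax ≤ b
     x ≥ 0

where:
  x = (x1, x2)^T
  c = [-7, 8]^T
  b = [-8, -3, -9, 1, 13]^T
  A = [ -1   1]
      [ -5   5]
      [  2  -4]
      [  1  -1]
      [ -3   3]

Infeasible (no feasible solution exists)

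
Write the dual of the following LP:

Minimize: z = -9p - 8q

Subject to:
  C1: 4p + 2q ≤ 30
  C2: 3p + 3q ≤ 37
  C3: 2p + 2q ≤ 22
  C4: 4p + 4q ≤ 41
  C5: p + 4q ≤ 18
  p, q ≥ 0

Primal min cᵀx s.t. Ax ≤ b, x ≥ 0  →  Dual max −bᵀy s.t. Aᵀy ≥ −c, y ≥ 0.

Maximize: z = -30y1 - 37y2 - 22y3 - 41y4 - 18y5

Subject to:
  4y1 + 3y2 + 2y3 + 4y4 + y5 ≥ 9
  2y1 + 3y2 + 2y3 + 4y4 + 4y5 ≥ 8
  y1, y2, y3, y4, y5 ≥ 0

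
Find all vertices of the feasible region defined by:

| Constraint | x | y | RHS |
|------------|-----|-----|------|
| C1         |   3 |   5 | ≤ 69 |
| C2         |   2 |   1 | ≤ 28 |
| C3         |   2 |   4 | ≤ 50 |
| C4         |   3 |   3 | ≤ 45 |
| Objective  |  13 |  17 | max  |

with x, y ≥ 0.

(0, 0), (14, 0), (13, 2), (5, 10), (0, 12.5)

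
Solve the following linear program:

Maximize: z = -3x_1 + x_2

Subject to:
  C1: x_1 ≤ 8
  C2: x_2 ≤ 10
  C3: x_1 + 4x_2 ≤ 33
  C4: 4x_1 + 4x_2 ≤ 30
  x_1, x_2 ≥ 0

Evaluate the objective at each vertex of the feasible region:
  z(0, 0) = 0
  z(7.5, 0) = -22.5
  z(0, 7.5) = 7.5  ←
The maximum is at x_1 = 0, x_2 = 7.5.

x_1 = 0, x_2 = 7.5, z = 7.5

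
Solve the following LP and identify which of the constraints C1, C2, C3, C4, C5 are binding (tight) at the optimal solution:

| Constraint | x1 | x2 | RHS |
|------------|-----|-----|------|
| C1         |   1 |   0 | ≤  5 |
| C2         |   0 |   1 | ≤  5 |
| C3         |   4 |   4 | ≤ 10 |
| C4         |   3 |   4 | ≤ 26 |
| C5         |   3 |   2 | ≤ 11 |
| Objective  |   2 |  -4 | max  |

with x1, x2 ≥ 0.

At x1 = 2.5, x2 = 0, compute slack b - a·x for each constraint:
  C1: 5 − 2.5 = 2.5  (slack)
  C2: 5 − 0 = 5  (slack)
  C3: 10 − 10 = 0  (binding)
  C4: 26 − 7.5 = 18.5  (slack)
  C5: 11 − 7.5 = 3.5  (slack)

Optimal: x1 = 2.5, x2 = 0
Binding: C3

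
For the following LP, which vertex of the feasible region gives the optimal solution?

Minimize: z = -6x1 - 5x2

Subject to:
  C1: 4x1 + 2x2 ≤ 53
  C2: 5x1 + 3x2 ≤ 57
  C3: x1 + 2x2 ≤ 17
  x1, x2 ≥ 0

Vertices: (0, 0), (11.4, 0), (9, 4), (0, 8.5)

Evaluate the objective at each vertex of the feasible region:
  z(0, 0) = 0
  z(11.4, 0) = -68.4
  z(9, 4) = -74  ←
  z(0, 8.5) = -42.5
The minimum is at x1 = 9, x2 = 4.

(9, 4)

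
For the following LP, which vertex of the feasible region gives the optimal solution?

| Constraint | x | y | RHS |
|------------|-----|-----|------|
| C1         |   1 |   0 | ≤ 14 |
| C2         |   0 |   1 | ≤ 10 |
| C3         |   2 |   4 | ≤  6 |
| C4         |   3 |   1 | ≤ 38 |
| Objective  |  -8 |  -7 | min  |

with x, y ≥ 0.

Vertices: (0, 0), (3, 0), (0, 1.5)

Evaluate the objective at each vertex of the feasible region:
  z(0, 0) = 0
  z(3, 0) = -24  ←
  z(0, 1.5) = -10.5
The minimum is at x = 3, y = 0.

(3, 0)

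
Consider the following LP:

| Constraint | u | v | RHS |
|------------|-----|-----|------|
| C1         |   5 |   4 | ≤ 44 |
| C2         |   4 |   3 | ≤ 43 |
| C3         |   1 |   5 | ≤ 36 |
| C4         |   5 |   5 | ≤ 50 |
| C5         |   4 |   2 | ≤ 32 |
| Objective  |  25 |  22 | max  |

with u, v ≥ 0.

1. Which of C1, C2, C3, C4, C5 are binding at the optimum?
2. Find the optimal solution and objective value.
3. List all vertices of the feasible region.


1. C1, C4
2. u = 4, v = 6, z = 232
3. (0, 0), (8, 0), (6.667, 2.667), (4, 6), (3.5, 6.5), (0, 7.2)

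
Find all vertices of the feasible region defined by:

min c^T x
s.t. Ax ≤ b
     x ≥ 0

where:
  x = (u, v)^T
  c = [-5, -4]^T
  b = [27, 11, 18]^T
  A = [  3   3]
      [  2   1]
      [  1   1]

(0, 0), (5.5, 0), (2, 7), (0, 9)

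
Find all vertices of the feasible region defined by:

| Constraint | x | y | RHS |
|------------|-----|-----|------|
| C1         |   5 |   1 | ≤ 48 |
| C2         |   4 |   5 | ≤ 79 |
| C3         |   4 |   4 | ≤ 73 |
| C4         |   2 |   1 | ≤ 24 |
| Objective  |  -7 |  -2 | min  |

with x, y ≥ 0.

(0, 0), (9.6, 0), (8, 8), (6.833, 10.33), (0, 15.8)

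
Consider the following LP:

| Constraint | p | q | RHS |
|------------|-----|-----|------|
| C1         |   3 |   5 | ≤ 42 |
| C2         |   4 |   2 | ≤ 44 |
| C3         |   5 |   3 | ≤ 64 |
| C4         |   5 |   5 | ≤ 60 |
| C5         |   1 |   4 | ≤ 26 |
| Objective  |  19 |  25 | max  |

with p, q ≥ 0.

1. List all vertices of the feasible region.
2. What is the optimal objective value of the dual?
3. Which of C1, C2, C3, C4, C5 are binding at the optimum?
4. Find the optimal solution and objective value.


1. (0, 0), (11, 0), (10, 2), (9, 3), (5.429, 5.143), (0, 6.5)
2. 246
3. C1, C4
4. p = 9, q = 3, z = 246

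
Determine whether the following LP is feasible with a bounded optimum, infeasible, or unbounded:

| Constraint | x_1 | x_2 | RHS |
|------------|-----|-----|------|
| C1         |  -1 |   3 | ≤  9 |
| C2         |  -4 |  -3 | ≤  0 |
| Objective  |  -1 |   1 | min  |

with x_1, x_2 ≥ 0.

Unbounded (objective can decrease without bound)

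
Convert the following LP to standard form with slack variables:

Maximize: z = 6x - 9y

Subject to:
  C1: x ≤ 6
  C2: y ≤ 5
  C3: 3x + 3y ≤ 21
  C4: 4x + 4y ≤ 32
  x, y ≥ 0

max z = 6x - 9y

s.t.
  x + s1 = 6
  y + s2 = 5
  3x + 3y + s3 = 21
  4x + 4y + s4 = 32
  x, y, s1, s2, s3, s4 ≥ 0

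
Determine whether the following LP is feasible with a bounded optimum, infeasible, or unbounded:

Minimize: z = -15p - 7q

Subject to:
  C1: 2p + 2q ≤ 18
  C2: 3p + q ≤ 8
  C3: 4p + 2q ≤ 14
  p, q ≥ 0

Feasible with a bounded optimal solution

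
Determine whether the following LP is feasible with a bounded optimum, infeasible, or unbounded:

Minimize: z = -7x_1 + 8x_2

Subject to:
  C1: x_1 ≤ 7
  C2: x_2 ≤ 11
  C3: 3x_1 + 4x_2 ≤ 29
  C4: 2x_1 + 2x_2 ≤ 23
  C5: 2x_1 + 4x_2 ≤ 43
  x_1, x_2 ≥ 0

Feasible with a bounded optimal solution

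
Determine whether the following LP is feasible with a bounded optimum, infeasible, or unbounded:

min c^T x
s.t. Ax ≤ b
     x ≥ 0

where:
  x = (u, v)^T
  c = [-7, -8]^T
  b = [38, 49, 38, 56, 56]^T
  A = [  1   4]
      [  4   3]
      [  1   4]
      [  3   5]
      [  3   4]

Feasible with a bounded optimal solution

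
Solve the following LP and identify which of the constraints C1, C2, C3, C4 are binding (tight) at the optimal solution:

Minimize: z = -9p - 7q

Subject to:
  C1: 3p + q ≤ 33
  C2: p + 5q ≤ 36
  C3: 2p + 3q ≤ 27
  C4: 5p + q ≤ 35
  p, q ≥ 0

At p = 6, q = 5, compute slack b - a·x for each constraint:
  C1: 33 − 23 = 10  (slack)
  C2: 36 − 31 = 5  (slack)
  C3: 27 − 27 = 0  (binding)
  C4: 35 − 35 = 0  (binding)

Optimal: p = 6, q = 5
Binding: C3, C4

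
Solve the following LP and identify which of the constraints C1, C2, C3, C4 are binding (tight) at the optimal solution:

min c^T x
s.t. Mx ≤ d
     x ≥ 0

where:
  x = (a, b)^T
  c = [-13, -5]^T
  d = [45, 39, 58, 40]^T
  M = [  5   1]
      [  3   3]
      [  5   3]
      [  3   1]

At a = 8, b = 5, compute slack b - a·x for each constraint:
  C1: 45 − 45 = 0  (binding)
  C2: 39 − 39 = 0  (binding)
  C3: 58 − 55 = 3  (slack)
  C4: 40 − 29 = 11  (slack)

Optimal: a = 8, b = 5
Binding: C1, C2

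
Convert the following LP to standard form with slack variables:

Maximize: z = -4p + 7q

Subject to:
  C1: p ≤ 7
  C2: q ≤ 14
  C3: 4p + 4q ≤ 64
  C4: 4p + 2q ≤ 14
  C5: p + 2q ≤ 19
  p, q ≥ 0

max z = -4p + 7q

s.t.
  p + s1 = 7
  q + s2 = 14
  4p + 4q + s3 = 64
  4p + 2q + s4 = 14
  p + 2q + s5 = 19
  p, q, s1, s2, s3, s4, s5 ≥ 0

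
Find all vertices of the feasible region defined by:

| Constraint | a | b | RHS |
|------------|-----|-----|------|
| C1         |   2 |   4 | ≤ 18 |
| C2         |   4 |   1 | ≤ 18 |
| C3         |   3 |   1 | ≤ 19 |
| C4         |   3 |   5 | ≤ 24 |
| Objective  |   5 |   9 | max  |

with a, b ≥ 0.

(0, 0), (4.5, 0), (3.882, 2.471), (3, 3), (0, 4.5)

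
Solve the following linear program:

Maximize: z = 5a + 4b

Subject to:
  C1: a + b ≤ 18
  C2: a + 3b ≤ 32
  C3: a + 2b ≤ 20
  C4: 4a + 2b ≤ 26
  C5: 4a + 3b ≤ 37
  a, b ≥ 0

Evaluate the objective at each vertex of the feasible region:
  z(0, 0) = 0
  z(6.5, 0) = 32.5
  z(2, 9) = 46  ←
  z(0, 10) = 40
The maximum is at a = 2, b = 9.

a = 2, b = 9, z = 46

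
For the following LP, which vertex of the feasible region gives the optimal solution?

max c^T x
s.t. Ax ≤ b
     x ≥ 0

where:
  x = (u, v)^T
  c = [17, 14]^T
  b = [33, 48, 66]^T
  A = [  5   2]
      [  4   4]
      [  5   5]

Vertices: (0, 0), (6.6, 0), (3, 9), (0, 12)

Evaluate the objective at each vertex of the feasible region:
  z(0, 0) = 0
  z(6.6, 0) = 112.2
  z(3, 9) = 177  ←
  z(0, 12) = 168
The maximum is at u = 3, v = 9.

(3, 9)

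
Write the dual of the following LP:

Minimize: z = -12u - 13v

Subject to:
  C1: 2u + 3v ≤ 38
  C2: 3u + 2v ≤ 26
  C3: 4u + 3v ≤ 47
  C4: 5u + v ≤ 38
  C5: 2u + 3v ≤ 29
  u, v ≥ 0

Primal min cᵀx s.t. Ax ≤ b, x ≥ 0  →  Dual max −bᵀy s.t. Aᵀy ≥ −c, y ≥ 0.

Maximize: z = -38y1 - 26y2 - 47y3 - 38y4 - 29y5

Subject to:
  2y1 + 3y2 + 4y3 + 5y4 + 2y5 ≥ 12
  3y1 + 2y2 + 3y3 + y4 + 3y5 ≥ 13
  y1, y2, y3, y4, y5 ≥ 0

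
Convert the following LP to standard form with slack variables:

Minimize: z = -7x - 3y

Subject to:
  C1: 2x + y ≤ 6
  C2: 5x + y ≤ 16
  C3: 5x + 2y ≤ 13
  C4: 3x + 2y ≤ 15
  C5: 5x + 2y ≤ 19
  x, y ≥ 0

min z = -7x - 3y

s.t.
  2x + y + s1 = 6
  5x + y + s2 = 16
  5x + 2y + s3 = 13
  3x + 2y + s4 = 15
  5x + 2y + s5 = 19
  x, y, s1, s2, s3, s4, s5 ≥ 0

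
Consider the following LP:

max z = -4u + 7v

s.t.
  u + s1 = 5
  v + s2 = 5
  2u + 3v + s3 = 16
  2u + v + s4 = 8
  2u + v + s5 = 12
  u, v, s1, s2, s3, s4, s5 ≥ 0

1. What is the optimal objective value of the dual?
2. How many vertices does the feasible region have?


1. 35
2. 5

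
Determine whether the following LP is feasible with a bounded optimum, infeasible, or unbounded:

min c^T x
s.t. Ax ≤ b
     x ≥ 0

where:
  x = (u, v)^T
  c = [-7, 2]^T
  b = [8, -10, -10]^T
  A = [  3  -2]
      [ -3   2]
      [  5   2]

Infeasible (no feasible solution exists)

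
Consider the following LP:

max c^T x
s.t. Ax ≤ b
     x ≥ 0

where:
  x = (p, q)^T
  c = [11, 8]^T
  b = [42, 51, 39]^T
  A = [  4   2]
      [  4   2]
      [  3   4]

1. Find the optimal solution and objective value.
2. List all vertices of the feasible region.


1. p = 9, q = 3, z = 123
2. (0, 0), (10.5, 0), (9, 3), (0, 9.75)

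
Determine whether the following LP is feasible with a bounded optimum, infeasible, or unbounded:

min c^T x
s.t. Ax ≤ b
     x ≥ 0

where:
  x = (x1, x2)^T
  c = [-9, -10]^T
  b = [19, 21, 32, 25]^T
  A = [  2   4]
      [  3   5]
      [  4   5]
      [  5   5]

Feasible with a bounded optimal solution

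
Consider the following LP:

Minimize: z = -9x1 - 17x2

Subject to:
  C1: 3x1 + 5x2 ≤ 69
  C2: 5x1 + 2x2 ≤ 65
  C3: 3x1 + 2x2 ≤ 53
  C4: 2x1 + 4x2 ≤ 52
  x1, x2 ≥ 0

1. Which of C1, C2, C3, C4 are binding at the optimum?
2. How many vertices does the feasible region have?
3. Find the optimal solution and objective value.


1. C1, C4
2. 5
3. x1 = 8, x2 = 9, z = -225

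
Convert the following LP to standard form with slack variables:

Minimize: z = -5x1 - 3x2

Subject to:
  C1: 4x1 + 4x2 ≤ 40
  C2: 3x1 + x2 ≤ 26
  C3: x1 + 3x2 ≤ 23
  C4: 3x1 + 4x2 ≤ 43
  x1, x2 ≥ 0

min z = -5x1 - 3x2

s.t.
  4x1 + 4x2 + s1 = 40
  3x1 + x2 + s2 = 26
  x1 + 3x2 + s3 = 23
  3x1 + 4x2 + s4 = 43
  x1, x2, s1, s2, s3, s4 ≥ 0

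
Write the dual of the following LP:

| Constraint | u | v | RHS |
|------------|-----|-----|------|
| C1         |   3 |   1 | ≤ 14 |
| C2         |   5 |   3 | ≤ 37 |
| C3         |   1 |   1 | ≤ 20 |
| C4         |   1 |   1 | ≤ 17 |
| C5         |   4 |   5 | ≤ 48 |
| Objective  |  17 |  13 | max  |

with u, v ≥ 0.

Primal max cᵀx s.t. Ax ≤ b, x ≥ 0  →  Dual min bᵀy s.t. Aᵀy ≥ c, y ≥ 0.

Minimize: z = 14y1 + 37y2 + 20y3 + 17y4 + 48y5

Subject to:
  3y1 + 5y2 + y3 + y4 + 4y5 ≥ 17
  y1 + 3y2 + y3 + y4 + 5y5 ≥ 13
  y1, y2, y3, y4, y5 ≥ 0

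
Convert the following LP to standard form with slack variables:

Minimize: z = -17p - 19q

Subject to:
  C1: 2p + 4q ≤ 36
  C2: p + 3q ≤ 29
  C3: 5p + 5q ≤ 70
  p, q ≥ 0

min z = -17p - 19q

s.t.
  2p + 4q + s1 = 36
  p + 3q + s2 = 29
  5p + 5q + s3 = 70
  p, q, s1, s2, s3 ≥ 0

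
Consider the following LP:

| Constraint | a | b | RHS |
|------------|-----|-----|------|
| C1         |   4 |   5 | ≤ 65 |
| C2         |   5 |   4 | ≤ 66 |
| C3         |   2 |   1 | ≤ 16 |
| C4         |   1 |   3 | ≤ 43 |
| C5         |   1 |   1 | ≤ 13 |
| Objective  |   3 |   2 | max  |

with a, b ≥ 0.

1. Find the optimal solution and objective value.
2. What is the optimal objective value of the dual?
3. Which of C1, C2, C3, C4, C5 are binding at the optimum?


1. a = 3, b = 10, z = 29
2. 29
3. C3, C5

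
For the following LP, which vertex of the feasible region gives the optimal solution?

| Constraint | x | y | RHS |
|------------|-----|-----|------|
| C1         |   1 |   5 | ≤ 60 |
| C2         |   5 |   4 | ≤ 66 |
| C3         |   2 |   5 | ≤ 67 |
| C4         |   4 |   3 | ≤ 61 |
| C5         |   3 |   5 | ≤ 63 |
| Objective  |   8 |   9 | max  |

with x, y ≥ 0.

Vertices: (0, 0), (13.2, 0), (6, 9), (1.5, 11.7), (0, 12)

Evaluate the objective at each vertex of the feasible region:
  z(0, 0) = 0
  z(13.2, 0) = 105.6
  z(6, 9) = 129  ←
  z(1.5, 11.7) = 117.3
  z(0, 12) = 108
The maximum is at x = 6, y = 9.

(6, 9)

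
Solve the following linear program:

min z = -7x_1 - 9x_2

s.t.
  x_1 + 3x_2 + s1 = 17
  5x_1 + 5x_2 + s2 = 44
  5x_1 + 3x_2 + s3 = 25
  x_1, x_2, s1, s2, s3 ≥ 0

Evaluate the objective at each vertex of the feasible region:
  z(0, 0) = 0
  z(5, 0) = -35
  z(2, 5) = -59  ←
  z(0, 5.667) = -51
The minimum is at x_1 = 2, x_2 = 5.

x_1 = 2, x_2 = 5, z = -59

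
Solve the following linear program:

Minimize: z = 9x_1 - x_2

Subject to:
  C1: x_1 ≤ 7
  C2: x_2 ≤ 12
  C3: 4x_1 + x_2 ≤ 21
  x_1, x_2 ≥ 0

Evaluate the objective at each vertex of the feasible region:
  z(0, 0) = 0
  z(5.25, 0) = 47.25
  z(2.25, 12) = 8.25
  z(0, 12) = -12  ←
The minimum is at x_1 = 0, x_2 = 12.

x_1 = 0, x_2 = 12, z = -12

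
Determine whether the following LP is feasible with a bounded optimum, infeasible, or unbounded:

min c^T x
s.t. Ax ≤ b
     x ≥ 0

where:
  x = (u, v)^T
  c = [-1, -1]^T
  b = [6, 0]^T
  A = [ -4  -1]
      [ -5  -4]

Unbounded (objective can decrease without bound)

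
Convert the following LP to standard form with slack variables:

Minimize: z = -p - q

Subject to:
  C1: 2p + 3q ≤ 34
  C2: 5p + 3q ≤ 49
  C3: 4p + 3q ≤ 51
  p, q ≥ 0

min z = -p - q

s.t.
  2p + 3q + s1 = 34
  5p + 3q + s2 = 49
  4p + 3q + s3 = 51
  p, q, s1, s2, s3 ≥ 0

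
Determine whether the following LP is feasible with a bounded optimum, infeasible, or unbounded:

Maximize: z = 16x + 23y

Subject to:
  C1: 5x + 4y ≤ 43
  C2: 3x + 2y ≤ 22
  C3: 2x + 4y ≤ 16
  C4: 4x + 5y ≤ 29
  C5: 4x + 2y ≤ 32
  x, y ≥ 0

Feasible with a bounded optimal solution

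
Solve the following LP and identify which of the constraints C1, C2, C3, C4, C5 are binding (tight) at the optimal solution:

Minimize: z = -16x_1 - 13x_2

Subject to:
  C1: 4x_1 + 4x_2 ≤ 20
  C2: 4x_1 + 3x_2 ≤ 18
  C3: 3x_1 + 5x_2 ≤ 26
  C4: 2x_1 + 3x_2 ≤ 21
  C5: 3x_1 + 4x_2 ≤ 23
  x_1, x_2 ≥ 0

At x_1 = 3, x_2 = 2, compute slack b - a·x for each constraint:
  C1: 20 − 20 = 0  (binding)
  C2: 18 − 18 = 0  (binding)
  C3: 26 − 19 = 7  (slack)
  C4: 21 − 12 = 9  (slack)
  C5: 23 − 17 = 6  (slack)

Optimal: x_1 = 3, x_2 = 2
Binding: C1, C2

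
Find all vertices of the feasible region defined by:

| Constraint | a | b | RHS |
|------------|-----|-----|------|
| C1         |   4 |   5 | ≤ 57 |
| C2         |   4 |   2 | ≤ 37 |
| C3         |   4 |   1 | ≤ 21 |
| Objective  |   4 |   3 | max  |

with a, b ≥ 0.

(0, 0), (5.25, 0), (3, 9), (0, 11.4)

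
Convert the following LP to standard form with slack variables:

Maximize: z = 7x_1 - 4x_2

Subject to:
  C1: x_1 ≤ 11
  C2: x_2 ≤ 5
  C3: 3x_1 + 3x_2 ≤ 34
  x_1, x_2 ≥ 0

max z = 7x_1 - 4x_2

s.t.
  x_1 + s1 = 11
  x_2 + s2 = 5
  3x_1 + 3x_2 + s3 = 34
  x_1, x_2, s1, s2, s3 ≥ 0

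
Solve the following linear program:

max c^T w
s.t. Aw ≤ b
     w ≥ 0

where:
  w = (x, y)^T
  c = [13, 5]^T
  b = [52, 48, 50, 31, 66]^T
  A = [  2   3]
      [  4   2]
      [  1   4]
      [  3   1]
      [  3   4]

Evaluate the objective at each vertex of the feasible region:
  z(0, 0) = 0
  z(10.33, 0) = 134.3
  z(7, 10) = 141  ←
  z(6.571, 10.86) = 139.7
  z(0, 12.5) = 62.5
The maximum is at x = 7, y = 10.

x = 7, y = 10, z = 141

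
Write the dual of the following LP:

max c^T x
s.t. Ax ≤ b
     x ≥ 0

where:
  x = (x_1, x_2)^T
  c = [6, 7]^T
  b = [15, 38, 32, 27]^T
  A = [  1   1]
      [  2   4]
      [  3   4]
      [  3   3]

Primal max cᵀx s.t. Ax ≤ b, x ≥ 0  →  Dual min bᵀy s.t. Aᵀy ≥ c, y ≥ 0.

Minimize: z = 15y1 + 38y2 + 32y3 + 27y4

Subject to:
  y1 + 2y2 + 3y3 + 3y4 ≥ 6
  y1 + 4y2 + 4y3 + 3y4 ≥ 7
  y1, y2, y3, y4 ≥ 0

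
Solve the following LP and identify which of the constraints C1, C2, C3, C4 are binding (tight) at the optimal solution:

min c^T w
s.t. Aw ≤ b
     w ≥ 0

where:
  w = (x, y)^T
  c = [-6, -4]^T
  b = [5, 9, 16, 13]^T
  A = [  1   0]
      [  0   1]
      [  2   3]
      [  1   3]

At x = 5, y = 2, compute slack b - a·x for each constraint:
  C1: 5 − 5 = 0  (binding)
  C2: 9 − 2 = 7  (slack)
  C3: 16 − 16 = 0  (binding)
  C4: 13 − 11 = 2  (slack)

Optimal: x = 5, y = 2
Binding: C1, C3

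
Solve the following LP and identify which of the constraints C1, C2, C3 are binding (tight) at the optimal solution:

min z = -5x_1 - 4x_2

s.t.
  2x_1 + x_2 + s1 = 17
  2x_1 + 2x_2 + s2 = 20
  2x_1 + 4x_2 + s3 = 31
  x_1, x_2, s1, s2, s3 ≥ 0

At x_1 = 7, x_2 = 3, compute slack b - a·x for each constraint:
  C1: 17 − 17 = 0  (binding)
  C2: 20 − 20 = 0  (binding)
  C3: 31 − 26 = 5  (slack)

Optimal: x_1 = 7, x_2 = 3
Binding: C1, C2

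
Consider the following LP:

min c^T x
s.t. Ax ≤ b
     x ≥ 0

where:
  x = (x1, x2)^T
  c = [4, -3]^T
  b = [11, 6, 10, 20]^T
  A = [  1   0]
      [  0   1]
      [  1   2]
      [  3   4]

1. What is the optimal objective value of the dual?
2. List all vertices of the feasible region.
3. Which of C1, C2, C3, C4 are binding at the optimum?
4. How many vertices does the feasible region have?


1. -15
2. (0, 0), (6.667, 0), (0, 5)
3. C3, C4
4. 3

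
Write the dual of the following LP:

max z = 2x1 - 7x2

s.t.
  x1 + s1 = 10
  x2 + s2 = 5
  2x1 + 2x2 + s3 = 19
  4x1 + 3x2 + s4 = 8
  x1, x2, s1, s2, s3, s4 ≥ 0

Primal max cᵀx s.t. Ax ≤ b, x ≥ 0  →  Dual min bᵀy s.t. Aᵀy ≥ c, y ≥ 0.

Minimize: z = 10y1 + 5y2 + 19y3 + 8y4

Subject to:
  y1 + 2y3 + 4y4 ≥ 2
  y2 + 2y3 + 3y4 ≥ -7
  y1, y2, y3, y4 ≥ 0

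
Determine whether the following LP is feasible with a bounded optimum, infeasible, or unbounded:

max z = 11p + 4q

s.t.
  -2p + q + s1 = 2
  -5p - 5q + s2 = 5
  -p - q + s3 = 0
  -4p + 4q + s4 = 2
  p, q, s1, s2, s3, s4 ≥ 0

Unbounded (objective can increase without bound)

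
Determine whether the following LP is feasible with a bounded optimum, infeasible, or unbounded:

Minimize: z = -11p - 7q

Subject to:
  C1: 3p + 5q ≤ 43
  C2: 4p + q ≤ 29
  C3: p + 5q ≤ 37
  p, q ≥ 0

Feasible with a bounded optimal solution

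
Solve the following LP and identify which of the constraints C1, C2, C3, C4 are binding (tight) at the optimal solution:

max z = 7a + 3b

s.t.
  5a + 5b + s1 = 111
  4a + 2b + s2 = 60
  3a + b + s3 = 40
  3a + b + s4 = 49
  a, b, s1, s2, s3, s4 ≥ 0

At a = 10, b = 10, compute slack b - a·x for each constraint:
  C1: 111 − 100 = 11  (slack)
  C2: 60 − 60 = 0  (binding)
  C3: 40 − 40 = 0  (binding)
  C4: 49 − 40 = 9  (slack)

Optimal: a = 10, b = 10
Binding: C2, C3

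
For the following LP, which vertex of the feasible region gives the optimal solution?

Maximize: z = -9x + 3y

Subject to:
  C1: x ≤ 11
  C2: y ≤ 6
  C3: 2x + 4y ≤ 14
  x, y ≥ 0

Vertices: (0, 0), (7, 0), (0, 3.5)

Evaluate the objective at each vertex of the feasible region:
  z(0, 0) = 0
  z(7, 0) = -63
  z(0, 3.5) = 10.5  ←
The maximum is at x = 0, y = 3.5.

(0, 3.5)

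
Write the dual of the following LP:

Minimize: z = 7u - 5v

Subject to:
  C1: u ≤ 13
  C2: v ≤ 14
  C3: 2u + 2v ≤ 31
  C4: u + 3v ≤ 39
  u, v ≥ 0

Primal min cᵀx s.t. Ax ≤ b, x ≥ 0  →  Dual max −bᵀy s.t. Aᵀy ≥ −c, y ≥ 0.

Maximize: z = -13y1 - 14y2 - 31y3 - 39y4

Subject to:
  y1 + 2y3 + y4 ≥ -7
  y2 + 2y3 + 3y4 ≥ 5
  y1, y2, y3, y4 ≥ 0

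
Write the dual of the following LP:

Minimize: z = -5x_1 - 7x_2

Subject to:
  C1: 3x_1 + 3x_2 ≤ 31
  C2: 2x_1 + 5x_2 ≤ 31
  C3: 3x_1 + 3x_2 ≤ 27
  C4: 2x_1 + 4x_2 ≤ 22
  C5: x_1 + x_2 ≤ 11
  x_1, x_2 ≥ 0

Primal min cᵀx s.t. Ax ≤ b, x ≥ 0  →  Dual max −bᵀy s.t. Aᵀy ≥ −c, y ≥ 0.

Maximize: z = -31y1 - 31y2 - 27y3 - 22y4 - 11y5

Subject to:
  3y1 + 2y2 + 3y3 + 2y4 + y5 ≥ 5
  3y1 + 5y2 + 3y3 + 4y4 + y5 ≥ 7
  y1, y2, y3, y4, y5 ≥ 0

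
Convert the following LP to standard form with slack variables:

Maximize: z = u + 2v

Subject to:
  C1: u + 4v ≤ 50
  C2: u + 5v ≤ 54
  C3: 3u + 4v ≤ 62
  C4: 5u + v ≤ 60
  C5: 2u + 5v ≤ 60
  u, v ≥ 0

max z = u + 2v

s.t.
  u + 4v + s1 = 50
  u + 5v + s2 = 54
  3u + 4v + s3 = 62
  5u + v + s4 = 60
  2u + 5v + s5 = 60
  u, v, s1, s2, s3, s4, s5 ≥ 0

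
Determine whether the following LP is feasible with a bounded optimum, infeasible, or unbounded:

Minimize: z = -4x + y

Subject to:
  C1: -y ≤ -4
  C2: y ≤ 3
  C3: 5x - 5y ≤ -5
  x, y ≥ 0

Infeasible (no feasible solution exists)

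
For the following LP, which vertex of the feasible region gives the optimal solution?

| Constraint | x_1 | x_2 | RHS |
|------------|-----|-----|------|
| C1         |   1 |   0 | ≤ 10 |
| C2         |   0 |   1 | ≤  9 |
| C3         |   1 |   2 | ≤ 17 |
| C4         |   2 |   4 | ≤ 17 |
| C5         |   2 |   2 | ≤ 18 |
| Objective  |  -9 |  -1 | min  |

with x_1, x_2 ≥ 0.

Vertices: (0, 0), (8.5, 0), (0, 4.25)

Evaluate the objective at each vertex of the feasible region:
  z(0, 0) = 0
  z(8.5, 0) = -76.5  ←
  z(0, 4.25) = -4.25
The minimum is at x_1 = 8.5, x_2 = 0.

(8.5, 0)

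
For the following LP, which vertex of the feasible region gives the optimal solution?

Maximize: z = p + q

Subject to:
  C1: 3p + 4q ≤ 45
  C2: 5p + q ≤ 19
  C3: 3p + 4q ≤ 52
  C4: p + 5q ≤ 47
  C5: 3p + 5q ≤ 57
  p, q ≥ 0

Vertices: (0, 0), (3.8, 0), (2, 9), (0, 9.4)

Evaluate the objective at each vertex of the feasible region:
  z(0, 0) = 0
  z(3.8, 0) = 3.8
  z(2, 9) = 11  ←
  z(0, 9.4) = 9.4
The maximum is at p = 2, q = 9.

(2, 9)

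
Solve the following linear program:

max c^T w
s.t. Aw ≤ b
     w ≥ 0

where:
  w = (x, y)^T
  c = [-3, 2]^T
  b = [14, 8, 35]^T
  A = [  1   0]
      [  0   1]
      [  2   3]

Evaluate the objective at each vertex of the feasible region:
  z(0, 0) = 0
  z(14, 0) = -42
  z(14, 2.333) = -37.33
  z(5.5, 8) = -0.5
  z(0, 8) = 16  ←
The maximum is at x = 0, y = 8.

x = 0, y = 8, z = 16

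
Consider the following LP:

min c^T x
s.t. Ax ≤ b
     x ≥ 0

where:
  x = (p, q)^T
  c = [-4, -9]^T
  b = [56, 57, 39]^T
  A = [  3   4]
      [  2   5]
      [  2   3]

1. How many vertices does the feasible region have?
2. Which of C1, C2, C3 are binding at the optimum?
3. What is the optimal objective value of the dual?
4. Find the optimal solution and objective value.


1. 5
2. C2, C3
3. -105
4. p = 6, q = 9, z = -105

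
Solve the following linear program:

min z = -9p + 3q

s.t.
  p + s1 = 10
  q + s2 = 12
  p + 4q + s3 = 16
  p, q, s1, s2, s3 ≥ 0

Evaluate the objective at each vertex of the feasible region:
  z(0, 0) = 0
  z(10, 0) = -90  ←
  z(10, 1.5) = -85.5
  z(0, 4) = 12
The minimum is at p = 10, q = 0.

p = 10, q = 0, z = -90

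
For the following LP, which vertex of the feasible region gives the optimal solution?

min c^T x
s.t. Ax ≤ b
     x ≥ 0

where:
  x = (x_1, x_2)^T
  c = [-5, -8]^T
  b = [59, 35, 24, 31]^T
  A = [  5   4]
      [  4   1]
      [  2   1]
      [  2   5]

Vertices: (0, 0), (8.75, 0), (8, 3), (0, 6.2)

Evaluate the objective at each vertex of the feasible region:
  z(0, 0) = 0
  z(8.75, 0) = -43.75
  z(8, 3) = -64  ←
  z(0, 6.2) = -49.6
The minimum is at x_1 = 8, x_2 = 3.

(8, 3)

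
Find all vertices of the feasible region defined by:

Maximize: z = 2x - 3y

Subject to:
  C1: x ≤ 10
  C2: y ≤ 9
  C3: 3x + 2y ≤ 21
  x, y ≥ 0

(0, 0), (7, 0), (1, 9), (0, 9)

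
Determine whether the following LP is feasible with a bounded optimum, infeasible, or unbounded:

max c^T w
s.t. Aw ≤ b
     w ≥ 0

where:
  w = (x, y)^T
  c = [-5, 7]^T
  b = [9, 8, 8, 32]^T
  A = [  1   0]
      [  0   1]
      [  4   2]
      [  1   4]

Feasible with a bounded optimal solution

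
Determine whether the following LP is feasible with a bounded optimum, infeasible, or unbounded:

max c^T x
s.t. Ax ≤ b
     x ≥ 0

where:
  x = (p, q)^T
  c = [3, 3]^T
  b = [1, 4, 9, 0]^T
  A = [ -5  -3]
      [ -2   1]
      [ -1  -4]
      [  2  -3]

Unbounded (objective can increase without bound)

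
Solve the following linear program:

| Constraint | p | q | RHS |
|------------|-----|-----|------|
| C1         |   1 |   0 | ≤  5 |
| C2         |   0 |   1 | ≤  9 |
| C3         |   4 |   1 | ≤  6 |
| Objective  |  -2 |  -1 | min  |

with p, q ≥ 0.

Evaluate the objective at each vertex of the feasible region:
  z(0, 0) = 0
  z(1.5, 0) = -3
  z(0, 6) = -6  ←
The minimum is at p = 0, q = 6.

p = 0, q = 6, z = -6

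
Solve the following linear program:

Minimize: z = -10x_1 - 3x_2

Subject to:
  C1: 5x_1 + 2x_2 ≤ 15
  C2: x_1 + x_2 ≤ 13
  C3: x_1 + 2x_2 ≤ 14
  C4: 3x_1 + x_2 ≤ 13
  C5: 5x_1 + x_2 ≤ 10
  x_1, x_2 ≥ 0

Evaluate the objective at each vertex of the feasible region:
  z(0, 0) = 0
  z(2, 0) = -20
  z(1, 5) = -25  ←
  z(0.25, 6.875) = -23.12
  z(0, 7) = -21
The minimum is at x_1 = 1, x_2 = 5.

x_1 = 1, x_2 = 5, z = -25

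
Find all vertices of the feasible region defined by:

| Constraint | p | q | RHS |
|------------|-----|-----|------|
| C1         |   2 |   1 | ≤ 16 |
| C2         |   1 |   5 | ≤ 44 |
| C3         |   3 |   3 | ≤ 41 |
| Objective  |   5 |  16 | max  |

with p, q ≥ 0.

(0, 0), (8, 0), (4, 8), (0, 8.8)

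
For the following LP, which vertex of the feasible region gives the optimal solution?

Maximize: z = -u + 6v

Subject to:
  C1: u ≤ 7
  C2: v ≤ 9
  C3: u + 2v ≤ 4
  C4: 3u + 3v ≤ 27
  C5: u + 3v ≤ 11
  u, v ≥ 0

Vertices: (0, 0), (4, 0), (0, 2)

Evaluate the objective at each vertex of the feasible region:
  z(0, 0) = 0
  z(4, 0) = -4
  z(0, 2) = 12  ←
The maximum is at u = 0, v = 2.

(0, 2)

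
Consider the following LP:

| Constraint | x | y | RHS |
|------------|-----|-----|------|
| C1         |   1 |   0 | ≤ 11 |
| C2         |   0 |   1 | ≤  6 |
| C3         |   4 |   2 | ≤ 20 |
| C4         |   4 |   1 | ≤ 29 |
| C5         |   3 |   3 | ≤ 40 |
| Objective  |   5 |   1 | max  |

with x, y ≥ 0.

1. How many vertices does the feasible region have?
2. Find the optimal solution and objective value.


1. 4
2. x = 5, y = 0, z = 25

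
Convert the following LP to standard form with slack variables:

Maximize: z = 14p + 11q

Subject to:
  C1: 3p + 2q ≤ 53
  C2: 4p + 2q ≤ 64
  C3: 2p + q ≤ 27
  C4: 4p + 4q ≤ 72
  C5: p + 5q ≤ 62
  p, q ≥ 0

max z = 14p + 11q

s.t.
  3p + 2q + s1 = 53
  4p + 2q + s2 = 64
  2p + q + s3 = 27
  4p + 4q + s4 = 72
  p + 5q + s5 = 62
  p, q, s1, s2, s3, s4, s5 ≥ 0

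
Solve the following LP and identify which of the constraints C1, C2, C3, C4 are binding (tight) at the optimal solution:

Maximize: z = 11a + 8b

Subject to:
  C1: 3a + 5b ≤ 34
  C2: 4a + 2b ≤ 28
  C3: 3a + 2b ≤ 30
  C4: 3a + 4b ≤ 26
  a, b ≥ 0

At a = 6, b = 2, compute slack b - a·x for each constraint:
  C1: 34 − 28 = 6  (slack)
  C2: 28 − 28 = 0  (binding)
  C3: 30 − 22 = 8  (slack)
  C4: 26 − 26 = 0  (binding)

Optimal: a = 6, b = 2
Binding: C2, C4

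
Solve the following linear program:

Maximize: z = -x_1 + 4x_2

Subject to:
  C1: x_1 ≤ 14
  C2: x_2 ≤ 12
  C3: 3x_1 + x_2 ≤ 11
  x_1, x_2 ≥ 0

Evaluate the objective at each vertex of the feasible region:
  z(0, 0) = 0
  z(3.667, 0) = -3.667
  z(0, 11) = 44  ←
The maximum is at x_1 = 0, x_2 = 11.

x_1 = 0, x_2 = 11, z = 44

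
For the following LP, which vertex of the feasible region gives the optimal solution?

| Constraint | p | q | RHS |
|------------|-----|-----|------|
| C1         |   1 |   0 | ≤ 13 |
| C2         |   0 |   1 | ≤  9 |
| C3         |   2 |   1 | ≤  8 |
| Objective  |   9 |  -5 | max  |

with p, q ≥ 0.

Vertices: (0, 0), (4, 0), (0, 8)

Evaluate the objective at each vertex of the feasible region:
  z(0, 0) = 0
  z(4, 0) = 36  ←
  z(0, 8) = -40
The maximum is at p = 4, q = 0.

(4, 0)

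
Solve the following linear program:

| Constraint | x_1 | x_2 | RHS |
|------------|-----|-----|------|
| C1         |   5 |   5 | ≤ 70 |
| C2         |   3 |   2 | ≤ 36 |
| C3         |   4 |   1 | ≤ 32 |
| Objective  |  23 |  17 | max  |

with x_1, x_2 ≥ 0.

Evaluate the objective at each vertex of the feasible region:
  z(0, 0) = 0
  z(8, 0) = 184
  z(6, 8) = 274  ←
  z(0, 14) = 238
The maximum is at x_1 = 6, x_2 = 8.

x_1 = 6, x_2 = 8, z = 274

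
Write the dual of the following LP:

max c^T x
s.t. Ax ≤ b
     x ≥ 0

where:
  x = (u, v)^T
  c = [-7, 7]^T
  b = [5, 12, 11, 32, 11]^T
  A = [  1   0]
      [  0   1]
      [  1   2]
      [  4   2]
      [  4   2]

Primal max cᵀx s.t. Ax ≤ b, x ≥ 0  →  Dual min bᵀy s.t. Aᵀy ≥ c, y ≥ 0.

Minimize: z = 5y1 + 12y2 + 11y3 + 32y4 + 11y5

Subject to:
  y1 + y3 + 4y4 + 4y5 ≥ -7
  y2 + 2y3 + 2y4 + 2y5 ≥ 7
  y1, y2, y3, y4, y5 ≥ 0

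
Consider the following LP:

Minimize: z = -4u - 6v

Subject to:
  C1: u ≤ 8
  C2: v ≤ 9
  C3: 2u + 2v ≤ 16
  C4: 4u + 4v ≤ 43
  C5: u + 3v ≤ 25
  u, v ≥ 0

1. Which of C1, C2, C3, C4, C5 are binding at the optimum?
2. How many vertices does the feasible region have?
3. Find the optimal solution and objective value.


1. C3
2. 3
3. u = 0, v = 8, z = -48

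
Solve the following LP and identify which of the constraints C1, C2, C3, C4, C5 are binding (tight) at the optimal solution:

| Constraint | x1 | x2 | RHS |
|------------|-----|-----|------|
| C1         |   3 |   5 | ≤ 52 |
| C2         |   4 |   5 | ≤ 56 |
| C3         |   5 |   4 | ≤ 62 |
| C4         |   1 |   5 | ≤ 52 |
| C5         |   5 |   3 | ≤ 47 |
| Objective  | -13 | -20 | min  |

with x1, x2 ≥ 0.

At x1 = 4, x2 = 8, compute slack b - a·x for each constraint:
  C1: 52 − 52 = 0  (binding)
  C2: 56 − 56 = 0  (binding)
  C3: 62 − 52 = 10  (slack)
  C4: 52 − 44 = 8  (slack)
  C5: 47 − 44 = 3  (slack)

Optimal: x1 = 4, x2 = 8
Binding: C1, C2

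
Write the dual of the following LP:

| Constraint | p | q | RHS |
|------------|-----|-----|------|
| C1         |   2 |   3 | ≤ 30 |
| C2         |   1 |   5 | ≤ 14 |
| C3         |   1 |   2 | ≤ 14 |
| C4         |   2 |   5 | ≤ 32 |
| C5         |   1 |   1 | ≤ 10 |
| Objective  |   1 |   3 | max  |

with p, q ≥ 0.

Primal max cᵀx s.t. Ax ≤ b, x ≥ 0  →  Dual min bᵀy s.t. Aᵀy ≥ c, y ≥ 0.

Minimize: z = 30y1 + 14y2 + 14y3 + 32y4 + 10y5

Subject to:
  2y1 + y2 + y3 + 2y4 + y5 ≥ 1
  3y1 + 5y2 + 2y3 + 5y4 + y5 ≥ 3
  y1, y2, y3, y4, y5 ≥ 0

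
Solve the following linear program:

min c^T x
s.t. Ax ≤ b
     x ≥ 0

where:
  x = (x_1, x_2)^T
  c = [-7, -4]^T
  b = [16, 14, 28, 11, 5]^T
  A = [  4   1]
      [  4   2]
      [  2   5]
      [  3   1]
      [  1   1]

Evaluate the objective at each vertex of the feasible region:
  z(0, 0) = 0
  z(3.5, 0) = -24.5
  z(2, 3) = -26  ←
  z(0, 5) = -20
The minimum is at x_1 = 2, x_2 = 3.

x_1 = 2, x_2 = 3, z = -26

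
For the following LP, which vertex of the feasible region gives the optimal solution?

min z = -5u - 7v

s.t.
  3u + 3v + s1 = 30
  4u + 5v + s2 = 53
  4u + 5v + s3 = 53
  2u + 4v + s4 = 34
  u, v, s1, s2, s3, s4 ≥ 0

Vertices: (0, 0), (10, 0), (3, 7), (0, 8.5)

Evaluate the objective at each vertex of the feasible region:
  z(0, 0) = 0
  z(10, 0) = -50
  z(3, 7) = -64  ←
  z(0, 8.5) = -59.5
The minimum is at u = 3, v = 7.

(3, 7)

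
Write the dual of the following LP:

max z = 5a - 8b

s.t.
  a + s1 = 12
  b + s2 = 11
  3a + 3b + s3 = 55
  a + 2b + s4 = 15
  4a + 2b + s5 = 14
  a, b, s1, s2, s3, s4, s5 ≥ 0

Primal max cᵀx s.t. Ax ≤ b, x ≥ 0  →  Dual min bᵀy s.t. Aᵀy ≥ c, y ≥ 0.

Minimize: z = 12y1 + 11y2 + 55y3 + 15y4 + 14y5

Subject to:
  y1 + 3y3 + y4 + 4y5 ≥ 5
  y2 + 3y3 + 2y4 + 2y5 ≥ -8
  y1, y2, y3, y4, y5 ≥ 0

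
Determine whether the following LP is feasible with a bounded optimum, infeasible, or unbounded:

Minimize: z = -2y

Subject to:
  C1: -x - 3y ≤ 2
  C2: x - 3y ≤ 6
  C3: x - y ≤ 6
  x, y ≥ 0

Unbounded (objective can decrease without bound)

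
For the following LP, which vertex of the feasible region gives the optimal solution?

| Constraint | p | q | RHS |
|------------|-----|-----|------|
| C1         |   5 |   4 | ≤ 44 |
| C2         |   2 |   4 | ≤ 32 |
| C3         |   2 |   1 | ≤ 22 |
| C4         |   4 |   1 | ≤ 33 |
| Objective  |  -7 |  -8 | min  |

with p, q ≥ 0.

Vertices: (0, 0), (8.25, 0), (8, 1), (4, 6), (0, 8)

Evaluate the objective at each vertex of the feasible region:
  z(0, 0) = 0
  z(8.25, 0) = -57.75
  z(8, 1) = -64
  z(4, 6) = -76  ←
  z(0, 8) = -64
The minimum is at p = 4, q = 6.

(4, 6)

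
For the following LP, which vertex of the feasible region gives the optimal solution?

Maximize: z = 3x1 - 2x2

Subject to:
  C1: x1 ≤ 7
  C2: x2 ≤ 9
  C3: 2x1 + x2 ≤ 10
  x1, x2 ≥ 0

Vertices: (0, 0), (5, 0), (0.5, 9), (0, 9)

Evaluate the objective at each vertex of the feasible region:
  z(0, 0) = 0
  z(5, 0) = 15  ←
  z(0.5, 9) = -16.5
  z(0, 9) = -18
The maximum is at x1 = 5, x2 = 0.

(5, 0)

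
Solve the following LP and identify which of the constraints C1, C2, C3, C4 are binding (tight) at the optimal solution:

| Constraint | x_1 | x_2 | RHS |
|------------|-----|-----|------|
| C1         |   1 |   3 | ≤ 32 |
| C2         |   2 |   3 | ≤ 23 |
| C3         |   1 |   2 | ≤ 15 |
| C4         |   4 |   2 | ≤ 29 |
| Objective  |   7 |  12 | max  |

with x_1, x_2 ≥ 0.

At x_1 = 1, x_2 = 7, compute slack b - a·x for each constraint:
  C1: 32 − 22 = 10  (slack)
  C2: 23 − 23 = 0  (binding)
  C3: 15 − 15 = 0  (binding)
  C4: 29 − 18 = 11  (slack)

Optimal: x_1 = 1, x_2 = 7
Binding: C2, C3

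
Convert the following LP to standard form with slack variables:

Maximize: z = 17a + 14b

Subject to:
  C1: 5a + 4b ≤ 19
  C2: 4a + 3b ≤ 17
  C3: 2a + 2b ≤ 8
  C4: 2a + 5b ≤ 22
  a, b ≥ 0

max z = 17a + 14b

s.t.
  5a + 4b + s1 = 19
  4a + 3b + s2 = 17
  2a + 2b + s3 = 8
  2a + 5b + s4 = 22
  a, b, s1, s2, s3, s4 ≥ 0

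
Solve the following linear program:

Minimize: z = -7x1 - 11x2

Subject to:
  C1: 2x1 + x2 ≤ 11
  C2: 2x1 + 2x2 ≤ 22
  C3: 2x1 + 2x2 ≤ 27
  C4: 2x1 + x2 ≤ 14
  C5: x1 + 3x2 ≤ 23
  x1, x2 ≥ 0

Evaluate the objective at each vertex of the feasible region:
  z(0, 0) = 0
  z(5.5, 0) = -38.5
  z(2, 7) = -91  ←
  z(0, 7.667) = -84.33
The minimum is at x1 = 2, x2 = 7.

x1 = 2, x2 = 7, z = -91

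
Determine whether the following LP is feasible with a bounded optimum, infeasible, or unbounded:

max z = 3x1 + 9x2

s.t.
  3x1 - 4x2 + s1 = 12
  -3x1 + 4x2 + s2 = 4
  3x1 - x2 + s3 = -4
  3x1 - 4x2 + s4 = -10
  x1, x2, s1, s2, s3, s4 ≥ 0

Infeasible (no feasible solution exists)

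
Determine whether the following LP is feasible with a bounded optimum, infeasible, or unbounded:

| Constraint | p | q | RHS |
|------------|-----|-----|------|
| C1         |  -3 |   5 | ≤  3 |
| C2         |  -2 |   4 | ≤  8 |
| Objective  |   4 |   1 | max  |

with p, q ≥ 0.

Unbounded (objective can increase without bound)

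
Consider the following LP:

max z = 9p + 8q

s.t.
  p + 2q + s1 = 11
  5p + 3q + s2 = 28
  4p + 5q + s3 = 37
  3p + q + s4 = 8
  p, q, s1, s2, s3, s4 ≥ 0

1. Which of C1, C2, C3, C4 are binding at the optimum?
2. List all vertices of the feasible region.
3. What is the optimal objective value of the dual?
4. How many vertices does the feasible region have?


1. C1, C4
2. (0, 0), (2.667, 0), (1, 5), (0, 5.5)
3. 49
4. 4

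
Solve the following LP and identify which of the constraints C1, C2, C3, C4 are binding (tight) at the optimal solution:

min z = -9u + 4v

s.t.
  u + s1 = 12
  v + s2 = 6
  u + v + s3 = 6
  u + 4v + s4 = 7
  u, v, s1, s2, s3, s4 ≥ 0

At u = 6, v = 0, compute slack b - a·x for each constraint:
  C1: 12 − 6 = 6  (slack)
  C2: 6 − 0 = 6  (slack)
  C3: 6 − 6 = 0  (binding)
  C4: 7 − 6 = 1  (slack)

Optimal: u = 6, v = 0
Binding: C3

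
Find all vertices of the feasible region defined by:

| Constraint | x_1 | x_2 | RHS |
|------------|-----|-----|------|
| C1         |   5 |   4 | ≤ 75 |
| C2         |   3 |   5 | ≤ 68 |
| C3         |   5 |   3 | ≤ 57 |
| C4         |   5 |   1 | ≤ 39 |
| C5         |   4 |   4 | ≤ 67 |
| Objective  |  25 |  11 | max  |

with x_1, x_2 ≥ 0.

(0, 0), (7.8, 0), (6, 9), (5.062, 10.56), (0, 13.6)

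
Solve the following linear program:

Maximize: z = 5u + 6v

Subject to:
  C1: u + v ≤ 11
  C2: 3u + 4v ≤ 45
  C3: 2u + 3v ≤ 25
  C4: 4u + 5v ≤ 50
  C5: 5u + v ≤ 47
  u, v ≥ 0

Evaluate the objective at each vertex of the feasible region:
  z(0, 0) = 0
  z(9.4, 0) = 47
  z(9, 2) = 57
  z(8, 3) = 58  ←
  z(0, 8.333) = 50
The maximum is at u = 8, v = 3.

u = 8, v = 3, z = 58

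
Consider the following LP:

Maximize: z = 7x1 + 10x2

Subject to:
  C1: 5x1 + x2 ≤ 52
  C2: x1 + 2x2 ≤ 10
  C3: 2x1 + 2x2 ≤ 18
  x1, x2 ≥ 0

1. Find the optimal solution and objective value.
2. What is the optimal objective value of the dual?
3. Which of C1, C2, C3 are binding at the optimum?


1. x1 = 8, x2 = 1, z = 66
2. 66
3. C2, C3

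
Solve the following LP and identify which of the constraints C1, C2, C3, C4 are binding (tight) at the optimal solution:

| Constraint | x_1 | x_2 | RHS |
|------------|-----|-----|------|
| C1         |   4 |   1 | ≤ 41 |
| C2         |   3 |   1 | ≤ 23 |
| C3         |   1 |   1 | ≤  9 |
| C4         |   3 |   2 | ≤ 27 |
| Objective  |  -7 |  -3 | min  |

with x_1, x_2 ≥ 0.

At x_1 = 7, x_2 = 2, compute slack b - a·x for each constraint:
  C1: 41 − 30 = 11  (slack)
  C2: 23 − 23 = 0  (binding)
  C3: 9 − 9 = 0  (binding)
  C4: 27 − 25 = 2  (slack)

Optimal: x_1 = 7, x_2 = 2
Binding: C2, C3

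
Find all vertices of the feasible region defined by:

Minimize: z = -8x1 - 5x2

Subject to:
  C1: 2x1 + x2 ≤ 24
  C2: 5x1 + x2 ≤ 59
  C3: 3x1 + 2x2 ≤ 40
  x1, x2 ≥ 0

(0, 0), (11.8, 0), (11.67, 0.6667), (8, 8), (0, 20)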